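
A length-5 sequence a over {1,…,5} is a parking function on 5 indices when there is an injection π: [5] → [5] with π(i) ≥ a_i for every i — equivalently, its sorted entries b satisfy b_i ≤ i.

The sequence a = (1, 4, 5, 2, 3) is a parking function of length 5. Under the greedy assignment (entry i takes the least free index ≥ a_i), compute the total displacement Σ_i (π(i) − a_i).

Σπ = 15 ({1..5} each once); Σa = 1+4+5+2+3 = 15; disp = 15−15 = 0.

0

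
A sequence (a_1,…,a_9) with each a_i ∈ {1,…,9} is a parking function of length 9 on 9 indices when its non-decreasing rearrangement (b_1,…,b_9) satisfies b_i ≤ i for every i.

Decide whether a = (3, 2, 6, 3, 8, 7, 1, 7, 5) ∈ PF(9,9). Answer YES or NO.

Sorted: b = (1, 2, 3, 3, 5, 6, 7, 7, 8).
  b_1=1 ≤ 1
  b_2=2 ≤ 2
  b_3=3 ≤ 3
  b_4=3 ≤ 4
  b_5=5 ≤ 5
  b_6=6 ≤ 6
  b_7=7 ≤ 7
  b_8=7 ≤ 8
  b_9=8 ≤ 9
All bounds hold ⇒ YES

YES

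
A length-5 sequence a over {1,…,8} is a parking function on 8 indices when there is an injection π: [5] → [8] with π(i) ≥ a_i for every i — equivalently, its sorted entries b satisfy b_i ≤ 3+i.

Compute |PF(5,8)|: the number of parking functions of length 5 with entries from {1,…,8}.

|PF| = (8+1−5)·(8+1)^{5−1} = 4 · 6561 = 26244
Example (2,4,1,3,7) → sorted (1,2,3,4,7): b_i ≤ 3+i ∀i, a PF.

26244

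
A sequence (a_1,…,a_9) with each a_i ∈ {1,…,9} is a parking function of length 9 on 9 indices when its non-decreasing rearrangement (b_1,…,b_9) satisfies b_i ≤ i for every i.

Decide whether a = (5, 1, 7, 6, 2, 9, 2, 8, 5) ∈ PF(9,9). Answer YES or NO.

NO

Rearranged: b = (1, 2, 2, 5, 5, 6, 7, 8, 9).
  b_1=1 ≤ 1
  b_2=2 ≤ 2
  b_3=2 ≤ 3
  b_4=5 > 4
  fails at i=4 ⇒ NO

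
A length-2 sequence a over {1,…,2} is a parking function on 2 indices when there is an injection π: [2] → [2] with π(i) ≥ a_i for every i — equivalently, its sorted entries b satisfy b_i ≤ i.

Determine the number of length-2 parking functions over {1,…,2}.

Count = (2+1−2)·(2+1)^{2−1} = 1 · 3 = 3
Check (1,2) → sorted (1,2): b_i ≤ i ∀i, a PF.

3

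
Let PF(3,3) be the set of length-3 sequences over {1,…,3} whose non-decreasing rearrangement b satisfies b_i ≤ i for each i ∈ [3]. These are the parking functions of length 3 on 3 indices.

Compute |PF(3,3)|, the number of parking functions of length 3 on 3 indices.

16

|PF(3,3)| = (4−3)·4^(3−1) = 1·16 = 16 [KW]
Check (1,2,1) → sorted (1,1,2): b_i ≤ i ∀i, a PF.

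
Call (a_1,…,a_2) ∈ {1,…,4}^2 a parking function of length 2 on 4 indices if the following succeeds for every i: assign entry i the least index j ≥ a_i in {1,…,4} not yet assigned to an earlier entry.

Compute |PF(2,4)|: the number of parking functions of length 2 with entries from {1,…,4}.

#PF = (4+1−2)·(4+1)^{2−1} = 3×5 = 15 [KW]
Check (4,1) → sorted (1,4): b_i ≤ 2+i ∀i, a PF.

15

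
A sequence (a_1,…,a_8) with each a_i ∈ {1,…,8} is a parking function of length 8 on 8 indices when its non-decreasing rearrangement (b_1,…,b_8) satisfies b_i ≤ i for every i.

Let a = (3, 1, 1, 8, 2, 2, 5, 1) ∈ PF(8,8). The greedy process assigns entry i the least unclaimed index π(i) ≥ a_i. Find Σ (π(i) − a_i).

13

Σπ(i) = 1+…+8 = 36; Σa = 3+1+1+8+2+2+5+1 = 23; disp = 36−23 = 13.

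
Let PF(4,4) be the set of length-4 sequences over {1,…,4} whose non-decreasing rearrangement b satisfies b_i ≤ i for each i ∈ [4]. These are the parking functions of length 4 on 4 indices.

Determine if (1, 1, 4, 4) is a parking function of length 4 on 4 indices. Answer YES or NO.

NO

Sorted: b = (1, 1, 4, 4).
  b_1=1 ≤ 1
  b_2=1 ≤ 2
  b_3=4 > 3
  fails at i=3 ⇒ NO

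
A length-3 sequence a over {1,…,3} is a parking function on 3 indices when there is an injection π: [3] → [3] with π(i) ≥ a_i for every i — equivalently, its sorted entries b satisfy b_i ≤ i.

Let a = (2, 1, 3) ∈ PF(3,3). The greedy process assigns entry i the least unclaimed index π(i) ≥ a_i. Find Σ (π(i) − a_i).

0

Σπ = 6 ({1..3} each once); Σa = 2+1+3 = 6; disp = 6−6 = 0.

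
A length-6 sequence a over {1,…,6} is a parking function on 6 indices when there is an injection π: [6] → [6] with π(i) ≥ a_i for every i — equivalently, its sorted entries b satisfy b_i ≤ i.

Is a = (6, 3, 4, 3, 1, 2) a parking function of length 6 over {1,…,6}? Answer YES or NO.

YES

Rearranged: b = (1, 2, 3, 3, 4, 6).
  b_1=1 ≤ 1
  b_2=2 ≤ 2
  b_3=3 ≤ 3
  b_4=3 ≤ 4
  b_5=4 ≤ 5
  b_6=6 ≤ 6
All bounds hold ⇒ YES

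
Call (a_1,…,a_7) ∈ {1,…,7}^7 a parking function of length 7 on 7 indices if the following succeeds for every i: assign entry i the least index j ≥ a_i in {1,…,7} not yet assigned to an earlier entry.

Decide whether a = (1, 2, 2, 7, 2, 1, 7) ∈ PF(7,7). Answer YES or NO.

Order a: b = (1, 1, 2, 2, 2, 7, 7).
  b_1=1 ≤ 1
  b_2=1 ≤ 2
  b_3=2 ≤ 3
  b_4=2 ≤ 4
  b_5=2 ≤ 5
  b_6=7 > 6
  fails at i=6 ⇒ NO

NO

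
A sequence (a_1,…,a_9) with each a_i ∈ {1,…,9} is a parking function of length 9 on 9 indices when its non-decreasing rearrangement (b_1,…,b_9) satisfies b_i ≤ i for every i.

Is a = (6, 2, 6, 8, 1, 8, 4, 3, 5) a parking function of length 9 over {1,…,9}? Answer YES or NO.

YES

Rearranged: b = (1, 2, 3, 4, 5, 6, 6, 8, 8).
  b_1=1 ≤ 1
  b_2=2 ≤ 2
  b_3=3 ≤ 3
  b_4=4 ≤ 4
  b_5=5 ≤ 5
  b_6=6 ≤ 6
  b_7=6 ≤ 7
  b_8=8 ≤ 8
  b_9=8 ≤ 9
All bounds hold ⇒ YES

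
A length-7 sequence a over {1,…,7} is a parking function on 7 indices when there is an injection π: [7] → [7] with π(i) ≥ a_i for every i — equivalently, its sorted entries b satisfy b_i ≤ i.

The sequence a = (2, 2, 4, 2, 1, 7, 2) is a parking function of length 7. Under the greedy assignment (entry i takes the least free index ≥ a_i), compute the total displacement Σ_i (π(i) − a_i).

Σπ = 28 ({1..7} each once); Σa = 2+2+4+2+1+7+2 = 20; disp = 28−20 = 8.

8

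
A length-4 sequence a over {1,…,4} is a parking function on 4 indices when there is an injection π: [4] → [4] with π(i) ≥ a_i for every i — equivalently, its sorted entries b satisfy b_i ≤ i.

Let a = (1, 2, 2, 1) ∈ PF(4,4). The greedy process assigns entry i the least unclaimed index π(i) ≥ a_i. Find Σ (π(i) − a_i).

4

Σπ = 4·5/2 = 10 (π permutes [4]); Σa = 1+2+2+1 = 6; disp = 10−6 = 4.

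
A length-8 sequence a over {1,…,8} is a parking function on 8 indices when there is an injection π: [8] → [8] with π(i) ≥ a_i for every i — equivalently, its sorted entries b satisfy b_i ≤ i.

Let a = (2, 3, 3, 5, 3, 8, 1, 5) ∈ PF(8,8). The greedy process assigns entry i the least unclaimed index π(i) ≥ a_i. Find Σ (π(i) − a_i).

6

Σπ = 8·9/2 = 36 (π permutes [8]); Σa = 2+3+3+5+3+8+1+5 = 30; disp = 36−30 = 6.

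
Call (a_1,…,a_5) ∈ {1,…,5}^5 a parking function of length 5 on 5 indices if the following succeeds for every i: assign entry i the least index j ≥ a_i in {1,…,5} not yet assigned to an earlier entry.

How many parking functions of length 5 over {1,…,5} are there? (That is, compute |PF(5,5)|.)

|PF(5,5)| = (5−5+1)·(5+1)^(5−1) = 1 · 1296 = 1296 (Pollak)
Example (3,1,2,4,5) → sorted (1,2,3,4,5): b_i ≤ i ∀i, a PF.

1296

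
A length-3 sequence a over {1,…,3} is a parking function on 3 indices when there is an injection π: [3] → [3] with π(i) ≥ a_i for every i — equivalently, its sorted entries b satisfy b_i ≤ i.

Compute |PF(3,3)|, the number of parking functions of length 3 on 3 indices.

16

|PF(3,3)| = 1·4^2 = 1·16 = 16 (Konheim–Weiss)
Check (1,1,1) → sorted (1,1,1): b_i ≤ i ∀i, a PF.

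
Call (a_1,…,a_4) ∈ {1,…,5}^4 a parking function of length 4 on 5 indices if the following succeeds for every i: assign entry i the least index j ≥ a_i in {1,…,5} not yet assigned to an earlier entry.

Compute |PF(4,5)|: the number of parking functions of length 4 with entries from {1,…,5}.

#PF = 2·6^3 = 2 · 216 = 432 (Konheim–Weiss)
Check (3,2,5,2) → sorted (2,2,3,5): b_i ≤ 1+i ∀i, a PF.

432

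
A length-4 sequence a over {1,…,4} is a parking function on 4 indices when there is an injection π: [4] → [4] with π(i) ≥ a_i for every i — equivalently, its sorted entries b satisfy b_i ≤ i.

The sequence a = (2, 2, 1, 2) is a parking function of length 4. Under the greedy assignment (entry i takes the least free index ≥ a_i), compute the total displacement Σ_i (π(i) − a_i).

3

Σπ = 4·5/2 = 10 (π permutes [4]); Σa = 2+2+1+2 = 7; disp = 10−7 = 3.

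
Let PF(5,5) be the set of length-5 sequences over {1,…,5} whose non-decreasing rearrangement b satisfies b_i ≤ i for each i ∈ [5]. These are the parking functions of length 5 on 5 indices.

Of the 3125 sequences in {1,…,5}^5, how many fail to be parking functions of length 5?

|PF| = (5+1−5)·(5+1)^{5−1} = 1 · 1296 = 1296 (Pollak)
Check (5,5,4,4,1) → sorted (1,4,4,5,5): b_2=4>2, not a PF.
Total 3125; non-PF = 3125−1296 = 1829

1829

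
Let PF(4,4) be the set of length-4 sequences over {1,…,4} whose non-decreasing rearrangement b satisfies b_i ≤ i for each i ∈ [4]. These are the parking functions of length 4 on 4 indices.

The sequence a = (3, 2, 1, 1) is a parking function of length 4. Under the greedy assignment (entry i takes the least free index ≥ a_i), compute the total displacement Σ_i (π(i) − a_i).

3

Σπ = 4·5/2 = 10 (π permutes [4]); Σa = 3+2+1+1 = 7; disp = 10−7 = 3.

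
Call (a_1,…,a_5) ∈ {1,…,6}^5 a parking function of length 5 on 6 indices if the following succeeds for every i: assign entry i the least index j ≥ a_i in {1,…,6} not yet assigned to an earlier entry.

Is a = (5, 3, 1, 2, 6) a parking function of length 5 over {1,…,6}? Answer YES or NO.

Rearranged: b = (1, 2, 3, 5, 6).
  b_1=1 ≤ 2
  b_2=2 ≤ 3
  b_3=3 ≤ 4
  b_4=5 ≤ 5
  b_5=6 ≤ 6
All bounds hold ⇒ YES

YES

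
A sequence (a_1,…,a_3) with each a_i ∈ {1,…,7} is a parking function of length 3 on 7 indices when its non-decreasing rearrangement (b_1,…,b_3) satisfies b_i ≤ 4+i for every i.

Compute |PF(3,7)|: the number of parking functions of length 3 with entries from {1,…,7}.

|PF(3,7)| = (7+1−3)·(7+1)^{3−1} = 5×64 = 320
E.g. (7,2,4) → sorted (2,4,7): b_i ≤ 4+i ∀i, a PF.

320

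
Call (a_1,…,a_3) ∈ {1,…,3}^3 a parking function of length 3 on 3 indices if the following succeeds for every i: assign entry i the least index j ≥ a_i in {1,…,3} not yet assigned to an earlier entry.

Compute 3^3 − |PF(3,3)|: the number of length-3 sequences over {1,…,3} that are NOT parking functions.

#PF = 1·4^2 = 1×16 = 16
Example (1,3,3) → sorted (1,3,3): b_2=3>2, not a PF.
So 27 − 16 = 11 fail.

11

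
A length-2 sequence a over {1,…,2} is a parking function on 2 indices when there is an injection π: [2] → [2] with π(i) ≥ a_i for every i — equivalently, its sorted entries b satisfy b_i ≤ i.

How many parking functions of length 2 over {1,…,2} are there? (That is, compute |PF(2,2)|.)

3

Count = (3−2)·3^(2−1) = 1·3 = 3 (Konheim–Weiss)
Check (1,1) → sorted (1,1): b_i ≤ i ∀i, a PF.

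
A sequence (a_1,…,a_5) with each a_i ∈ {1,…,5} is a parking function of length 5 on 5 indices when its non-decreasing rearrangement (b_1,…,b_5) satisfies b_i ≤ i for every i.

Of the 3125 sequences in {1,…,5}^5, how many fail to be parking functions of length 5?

1829

#PF = (6−5)·6^(5−1) = 1 · 1296 = 1296 (Konheim–Weiss)
Check (5,3,3,3,4) → sorted (3,3,3,4,5): b_1=3>1, not a PF.
Total 3125; non-PF = 3125−1296 = 1829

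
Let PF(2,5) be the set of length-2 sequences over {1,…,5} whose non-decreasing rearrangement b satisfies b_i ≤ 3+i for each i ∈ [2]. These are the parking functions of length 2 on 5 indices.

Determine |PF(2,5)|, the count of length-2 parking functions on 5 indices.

|PF(2,5)| = (6−2)·6^(2−1) = 4×6 = 24 (Pollak)
One tuple (1,4) → sorted (1,4): b_i ≤ 3+i ∀i, a PF.

24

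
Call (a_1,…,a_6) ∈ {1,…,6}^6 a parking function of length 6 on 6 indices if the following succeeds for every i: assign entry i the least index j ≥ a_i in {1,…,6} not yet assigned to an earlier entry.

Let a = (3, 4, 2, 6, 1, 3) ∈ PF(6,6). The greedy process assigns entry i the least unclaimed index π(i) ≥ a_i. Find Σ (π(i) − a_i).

2

Σπ = 6·7/2 = 21 (π permutes [6]); Σa = 3+4+2+6+1+3 = 19; disp = 21−19 = 2.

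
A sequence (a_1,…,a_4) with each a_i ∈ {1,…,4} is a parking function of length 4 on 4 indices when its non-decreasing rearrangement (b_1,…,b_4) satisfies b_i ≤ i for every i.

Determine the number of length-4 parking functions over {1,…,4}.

125

|PF| = (5−4)·5^(4−1) = 1×125 = 125 (Pollak)
Example (1,3,4,2) → sorted (1,2,3,4): b_i ≤ i ∀i, a PF.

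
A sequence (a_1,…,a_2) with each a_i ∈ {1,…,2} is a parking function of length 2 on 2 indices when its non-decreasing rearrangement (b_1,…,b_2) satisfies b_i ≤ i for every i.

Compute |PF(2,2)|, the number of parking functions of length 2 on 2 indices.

3

Count = (2−2+1)·(2+1)^(2−1) = 1·3 = 3 (Pollak)
One tuple (1,1) → sorted (1,1): b_i ≤ i ∀i, a PF.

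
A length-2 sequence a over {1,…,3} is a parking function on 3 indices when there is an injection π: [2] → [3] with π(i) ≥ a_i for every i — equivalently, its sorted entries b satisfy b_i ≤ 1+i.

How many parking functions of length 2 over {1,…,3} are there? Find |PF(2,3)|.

8

#PF = (4−2)·4^(2−1) = 2 · 4 = 8 (Pollak)
One tuple (2,2) → sorted (2,2): b_i ≤ 1+i ∀i, a PF.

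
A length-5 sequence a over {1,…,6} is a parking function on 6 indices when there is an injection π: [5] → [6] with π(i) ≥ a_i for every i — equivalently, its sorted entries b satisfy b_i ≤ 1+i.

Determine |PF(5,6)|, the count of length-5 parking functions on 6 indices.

#PF = 2·7^4 = 2·2401 = 4802 (Pollak)
E.g. (2,1,1,3,2) → sorted (1,1,2,2,3): b_i ≤ 1+i ∀i, a PF.

4802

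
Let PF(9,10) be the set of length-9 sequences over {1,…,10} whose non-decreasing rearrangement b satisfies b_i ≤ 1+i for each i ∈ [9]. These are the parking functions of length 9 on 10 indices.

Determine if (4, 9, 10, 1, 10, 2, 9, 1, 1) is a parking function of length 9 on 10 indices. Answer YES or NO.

Sorted: b = (1, 1, 1, 2, 4, 9, 9, 10, 10).
  b_1=1 ≤ 2
  b_2=1 ≤ 3
  b_3=1 ≤ 4
  b_4=2 ≤ 5
  b_5=4 ≤ 6
  b_6=9 > 7
  fails at i=6 ⇒ NO

NO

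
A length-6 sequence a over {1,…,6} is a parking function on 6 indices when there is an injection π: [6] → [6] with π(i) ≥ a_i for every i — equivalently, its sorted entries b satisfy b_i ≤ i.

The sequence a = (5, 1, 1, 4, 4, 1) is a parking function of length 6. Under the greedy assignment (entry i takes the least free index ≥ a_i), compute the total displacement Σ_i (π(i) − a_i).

5

Σπ(i) = 1+…+6 = 21; Σa = 5+1+1+4+4+1 = 16; disp = 21−16 = 5.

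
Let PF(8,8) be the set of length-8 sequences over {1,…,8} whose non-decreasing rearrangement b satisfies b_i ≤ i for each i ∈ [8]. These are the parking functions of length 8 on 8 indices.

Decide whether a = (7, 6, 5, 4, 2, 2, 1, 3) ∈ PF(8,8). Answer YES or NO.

Sorted: b = (1, 2, 2, 3, 4, 5, 6, 7).
  b_1=1 ≤ 1
  b_2=2 ≤ 2
  b_3=2 ≤ 3
  b_4=3 ≤ 4
  b_5=4 ≤ 5
  b_6=5 ≤ 6
  b_7=6 ≤ 7
  b_8=7 ≤ 8
All bounds hold ⇒ YES

YES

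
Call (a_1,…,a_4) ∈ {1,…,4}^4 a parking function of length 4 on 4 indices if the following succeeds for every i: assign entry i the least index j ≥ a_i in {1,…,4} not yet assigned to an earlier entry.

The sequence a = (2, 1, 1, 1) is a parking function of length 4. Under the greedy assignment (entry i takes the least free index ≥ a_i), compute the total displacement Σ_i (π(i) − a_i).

5

Σπ = 4·5/2 = 10 (π permutes [4]); Σa = 2+1+1+1 = 5; disp = 10−5 = 5.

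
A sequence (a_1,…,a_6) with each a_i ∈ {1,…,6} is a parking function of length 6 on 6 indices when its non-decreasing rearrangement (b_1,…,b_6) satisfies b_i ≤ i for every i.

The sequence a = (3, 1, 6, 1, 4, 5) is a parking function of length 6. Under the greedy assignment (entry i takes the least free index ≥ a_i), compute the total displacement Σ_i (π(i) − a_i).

Σπ(i) = 1+…+6 = 21; Σa = 3+1+6+1+4+5 = 20; disp = 21−20 = 1.

1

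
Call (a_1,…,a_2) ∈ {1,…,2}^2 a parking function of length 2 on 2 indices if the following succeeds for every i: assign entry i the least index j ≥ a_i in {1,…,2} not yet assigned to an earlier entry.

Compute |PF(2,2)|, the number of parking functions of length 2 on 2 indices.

3

Count = (2+1−2)·(2+1)^{2−1} = 1×3 = 3 [KW]
Check (1,2) → sorted (1,2): b_i ≤ i ∀i, a PF.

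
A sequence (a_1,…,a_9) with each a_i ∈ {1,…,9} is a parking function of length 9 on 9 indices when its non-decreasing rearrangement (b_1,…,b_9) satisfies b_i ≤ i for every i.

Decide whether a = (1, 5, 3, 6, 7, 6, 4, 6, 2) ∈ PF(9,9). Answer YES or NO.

YES

Sorted: b = (1, 2, 3, 4, 5, 6, 6, 6, 7).
  b_1=1 ≤ 1
  b_2=2 ≤ 2
  b_3=3 ≤ 3
  b_4=4 ≤ 4
  b_5=5 ≤ 5
  b_6=6 ≤ 6
  b_7=6 ≤ 7
  b_8=6 ≤ 8
  b_9=7 ≤ 9
All bounds hold ⇒ YES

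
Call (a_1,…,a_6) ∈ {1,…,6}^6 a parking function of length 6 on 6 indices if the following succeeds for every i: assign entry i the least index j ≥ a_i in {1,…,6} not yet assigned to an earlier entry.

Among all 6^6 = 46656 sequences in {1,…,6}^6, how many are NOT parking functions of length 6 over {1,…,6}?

|PF| = (6−6+1)·(6+1)^(6−1) = 1·16807 = 16807
Example (3,4,4,2,3,5) → sorted (2,3,3,4,4,5): b_1=2>1, not a PF.
So 46656 − 16807 = 29849 fail.

29849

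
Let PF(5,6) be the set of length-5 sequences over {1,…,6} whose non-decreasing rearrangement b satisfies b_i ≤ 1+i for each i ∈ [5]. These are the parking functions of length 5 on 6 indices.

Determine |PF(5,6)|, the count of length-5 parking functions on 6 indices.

4802

Count = (6+1−5)·(6+1)^{5−1} = 2×2401 = 4802 [KW]
One tuple (6,2,2,5,2) → sorted (2,2,2,5,6): b_i ≤ 1+i ∀i, a PF.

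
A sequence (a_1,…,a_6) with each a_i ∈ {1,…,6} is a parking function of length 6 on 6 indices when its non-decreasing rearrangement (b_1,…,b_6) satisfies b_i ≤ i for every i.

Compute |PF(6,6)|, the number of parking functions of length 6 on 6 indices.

Count = (6−6+1)·(6+1)^(6−1) = 1×16807 = 16807
One tuple (1,5,3,2,5,3) → sorted (1,2,3,3,5,5): b_i ≤ i ∀i, a PF.

16807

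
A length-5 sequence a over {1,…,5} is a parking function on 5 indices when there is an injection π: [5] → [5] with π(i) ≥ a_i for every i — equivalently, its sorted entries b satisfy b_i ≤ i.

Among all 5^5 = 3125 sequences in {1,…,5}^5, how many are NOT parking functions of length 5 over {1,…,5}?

1829

Count = 1·6^4 = 1 · 1296 = 1296 (Konheim–Weiss)
E.g. (4,4,3,4,3) → sorted (3,3,4,4,4): b_1=3>1, not a PF.
5^5 − 1296 = 3125 − 1296 = 1829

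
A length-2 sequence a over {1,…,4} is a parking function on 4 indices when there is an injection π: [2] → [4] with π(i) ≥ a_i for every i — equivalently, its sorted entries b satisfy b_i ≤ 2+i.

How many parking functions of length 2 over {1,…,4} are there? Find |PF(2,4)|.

|PF(2,4)| = (4+1−2)·(4+1)^{2−1} = 3×5 = 15 [KW]
E.g. (1,3) → sorted (1,3): b_i ≤ 2+i ∀i, a PF.

15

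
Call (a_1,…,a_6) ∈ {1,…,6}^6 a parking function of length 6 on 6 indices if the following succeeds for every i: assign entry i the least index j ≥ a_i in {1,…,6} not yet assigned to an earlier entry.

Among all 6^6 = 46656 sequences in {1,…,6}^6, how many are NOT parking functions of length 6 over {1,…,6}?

29849

|PF(6,6)| = (6−6+1)·(6+1)^(6−1) = 1·16807 = 16807 [KW]
One tuple (2,4,4,3,2,3) → sorted (2,2,3,3,4,4): b_1=2>1, not a PF.
Total 46656; non-PF = 46656−16807 = 29849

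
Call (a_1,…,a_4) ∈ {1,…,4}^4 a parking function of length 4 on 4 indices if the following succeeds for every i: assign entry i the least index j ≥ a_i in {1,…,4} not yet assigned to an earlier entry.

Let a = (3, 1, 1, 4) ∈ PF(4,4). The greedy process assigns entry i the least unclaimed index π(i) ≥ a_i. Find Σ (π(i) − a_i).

1

Σπ = 4·5/2 = 10 (π permutes [4]); Σa = 3+1+1+4 = 9; disp = 10−9 = 1.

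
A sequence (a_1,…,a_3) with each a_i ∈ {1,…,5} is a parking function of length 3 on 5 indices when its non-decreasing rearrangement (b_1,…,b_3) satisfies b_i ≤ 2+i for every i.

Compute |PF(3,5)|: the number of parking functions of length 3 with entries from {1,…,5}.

108

#PF = (6−3)·6^(3−1) = 3·36 = 108
One tuple (2,5,4) → sorted (2,4,5): b_i ≤ 2+i ∀i, a PF.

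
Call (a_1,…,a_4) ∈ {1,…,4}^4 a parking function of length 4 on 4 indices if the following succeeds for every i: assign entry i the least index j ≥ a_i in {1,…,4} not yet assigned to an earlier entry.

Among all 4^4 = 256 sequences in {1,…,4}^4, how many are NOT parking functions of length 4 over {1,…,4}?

131

|PF(4,4)| = 1·5^3 = 1 · 125 = 125 (Konheim–Weiss)
Example (1,4,3,4) → sorted (1,3,4,4): b_2=3>2, not a PF.
So 256 − 125 = 131 fail.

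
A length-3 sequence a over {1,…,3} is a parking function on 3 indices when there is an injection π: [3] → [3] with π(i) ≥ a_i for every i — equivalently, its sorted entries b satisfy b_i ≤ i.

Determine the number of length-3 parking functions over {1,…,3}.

16

|PF| = (4−3)·4^(3−1) = 1·16 = 16 (Konheim–Weiss)
E.g. (2,1,1) → sorted (1,1,2): b_i ≤ i ∀i, a PF.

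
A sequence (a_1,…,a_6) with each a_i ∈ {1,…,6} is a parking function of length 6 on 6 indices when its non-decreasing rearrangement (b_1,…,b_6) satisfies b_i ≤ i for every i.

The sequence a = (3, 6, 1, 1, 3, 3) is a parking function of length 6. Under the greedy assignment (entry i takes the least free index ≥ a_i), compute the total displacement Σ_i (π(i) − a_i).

4

Σπ = 21 ({1..6} each once); Σa = 3+6+1+1+3+3 = 17; disp = 21−17 = 4.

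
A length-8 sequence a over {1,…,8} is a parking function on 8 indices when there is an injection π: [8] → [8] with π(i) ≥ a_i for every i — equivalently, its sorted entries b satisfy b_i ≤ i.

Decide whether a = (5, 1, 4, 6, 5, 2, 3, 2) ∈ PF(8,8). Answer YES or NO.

Order a: b = (1, 2, 2, 3, 4, 5, 5, 6).
  b_1=1 ≤ 1
  b_2=2 ≤ 2
  b_3=2 ≤ 3
  b_4=3 ≤ 4
  b_5=4 ≤ 5
  b_6=5 ≤ 6
  b_7=5 ≤ 7
  b_8=6 ≤ 8
All bounds hold ⇒ YES

YES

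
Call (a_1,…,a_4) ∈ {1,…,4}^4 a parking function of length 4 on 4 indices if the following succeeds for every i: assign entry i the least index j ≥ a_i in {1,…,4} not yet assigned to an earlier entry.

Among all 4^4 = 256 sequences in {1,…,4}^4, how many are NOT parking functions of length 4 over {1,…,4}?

131

|PF| = (4+1−4)·(4+1)^{4−1} = 1×125 = 125
Example (2,3,3,4) → sorted (2,3,3,4): b_1=2>1, not a PF.
Total 256; non-PF = 256−125 = 131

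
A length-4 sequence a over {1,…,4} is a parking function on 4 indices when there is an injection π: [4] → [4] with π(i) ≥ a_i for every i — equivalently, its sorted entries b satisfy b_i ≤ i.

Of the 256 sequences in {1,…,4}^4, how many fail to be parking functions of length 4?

|PF| = 1·5^3 = 1×125 = 125
One tuple (4,2,3,4) → sorted (2,3,4,4): b_1=2>1, not a PF.
4^4 − 125 = 256 − 125 = 131

131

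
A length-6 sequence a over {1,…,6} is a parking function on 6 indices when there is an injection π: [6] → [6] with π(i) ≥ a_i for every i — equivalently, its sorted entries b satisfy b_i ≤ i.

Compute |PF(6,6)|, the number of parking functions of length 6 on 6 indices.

Count = (6−6+1)·(6+1)^(6−1) = 1·16807 = 16807 [KW]
Example (1,3,1,2,6,4) → sorted (1,1,2,3,4,6): b_i ≤ i ∀i, a PF.

16807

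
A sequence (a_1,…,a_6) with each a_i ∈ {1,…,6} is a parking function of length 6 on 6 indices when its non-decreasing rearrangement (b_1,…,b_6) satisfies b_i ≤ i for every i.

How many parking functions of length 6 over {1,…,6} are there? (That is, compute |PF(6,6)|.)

#PF = 1·7^5 = 1×16807 = 16807 [KW]
Check (3,1,6,4,5,1) → sorted (1,1,3,4,5,6): b_i ≤ i ∀i, a PF.

16807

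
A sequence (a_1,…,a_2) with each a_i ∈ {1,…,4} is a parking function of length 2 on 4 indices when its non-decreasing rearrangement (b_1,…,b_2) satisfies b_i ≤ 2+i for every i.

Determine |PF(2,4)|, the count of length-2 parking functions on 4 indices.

Count = 3·5^1 = 3·5 = 15 (Konheim–Weiss)
Example (2,4) → sorted (2,4): b_i ≤ 2+i ∀i, a PF.

15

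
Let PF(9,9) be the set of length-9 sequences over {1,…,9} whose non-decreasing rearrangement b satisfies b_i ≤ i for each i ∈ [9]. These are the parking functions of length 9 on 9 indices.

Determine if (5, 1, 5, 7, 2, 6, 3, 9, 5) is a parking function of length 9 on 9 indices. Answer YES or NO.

NO

Order a: b = (1, 2, 3, 5, 5, 5, 6, 7, 9).
  b_1=1 ≤ 1
  b_2=2 ≤ 2
  b_3=3 ≤ 3
  b_4=5 > 4
  fails at i=4 ⇒ NO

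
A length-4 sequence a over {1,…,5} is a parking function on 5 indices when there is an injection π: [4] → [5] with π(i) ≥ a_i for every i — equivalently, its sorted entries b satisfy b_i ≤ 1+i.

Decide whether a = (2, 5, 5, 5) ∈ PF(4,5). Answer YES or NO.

NO

Rearranged: b = (2, 5, 5, 5).
  b_1=2 ≤ 2
  b_2=5 > 3
  fails at i=2 ⇒ NO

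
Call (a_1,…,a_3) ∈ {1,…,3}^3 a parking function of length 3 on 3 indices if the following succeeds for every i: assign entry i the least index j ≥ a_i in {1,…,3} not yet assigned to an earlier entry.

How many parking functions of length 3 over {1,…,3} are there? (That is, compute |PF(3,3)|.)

|PF(3,3)| = (3−3+1)·(3+1)^(3−1) = 1·16 = 16
Example (1,1,3) → sorted (1,1,3): b_i ≤ i ∀i, a PF.

16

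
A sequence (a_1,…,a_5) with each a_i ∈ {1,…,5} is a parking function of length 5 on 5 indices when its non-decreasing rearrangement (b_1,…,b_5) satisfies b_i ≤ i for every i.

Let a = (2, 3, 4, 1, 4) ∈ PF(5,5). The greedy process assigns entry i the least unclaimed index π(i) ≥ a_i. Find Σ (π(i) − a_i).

1

Σπ(i) = 1+…+5 = 15; Σa = 2+3+4+1+4 = 14; disp = 15−14 = 1.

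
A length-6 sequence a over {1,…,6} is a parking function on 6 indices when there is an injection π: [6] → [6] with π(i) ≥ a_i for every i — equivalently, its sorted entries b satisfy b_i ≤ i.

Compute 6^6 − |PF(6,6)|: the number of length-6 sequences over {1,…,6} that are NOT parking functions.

|PF| = (7−6)·7^(6−1) = 1·16807 = 16807 (Konheim–Weiss)
One tuple (4,6,4,5,3,5) → sorted (3,4,4,5,5,6): b_1=3>1, not a PF.
6^6 − 16807 = 46656 − 16807 = 29849

29849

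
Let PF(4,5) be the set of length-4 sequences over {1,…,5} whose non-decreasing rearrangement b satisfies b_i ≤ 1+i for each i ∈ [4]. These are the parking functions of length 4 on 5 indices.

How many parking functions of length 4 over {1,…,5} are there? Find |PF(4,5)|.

Count = (6−4)·6^(4−1) = 2 · 216 = 432 [KW]
Example (2,5,1,2) → sorted (1,2,2,5): b_i ≤ 1+i ∀i, a PF.

432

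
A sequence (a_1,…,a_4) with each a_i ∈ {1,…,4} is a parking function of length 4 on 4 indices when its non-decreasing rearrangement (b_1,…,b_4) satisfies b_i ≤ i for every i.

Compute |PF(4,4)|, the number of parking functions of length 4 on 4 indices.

125

|PF(4,4)| = (4+1−4)·(4+1)^{4−1} = 1·125 = 125
One tuple (3,4,1,2) → sorted (1,2,3,4): b_i ≤ i ∀i, a PF.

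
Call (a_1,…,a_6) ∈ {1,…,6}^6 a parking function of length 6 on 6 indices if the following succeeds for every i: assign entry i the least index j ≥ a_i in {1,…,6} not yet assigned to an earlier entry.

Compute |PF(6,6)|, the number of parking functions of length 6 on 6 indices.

16807

Count = 1·7^5 = 1 · 16807 = 16807 [KW]
E.g. (1,3,6,1,3,5) → sorted (1,1,3,3,5,6): b_i ≤ i ∀i, a PF.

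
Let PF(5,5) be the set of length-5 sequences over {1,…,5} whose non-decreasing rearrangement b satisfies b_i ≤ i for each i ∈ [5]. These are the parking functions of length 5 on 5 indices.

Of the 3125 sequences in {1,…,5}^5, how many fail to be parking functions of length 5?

|PF(5,5)| = 1·6^4 = 1×1296 = 1296 [KW]
Check (5,2,2,4,4) → sorted (2,2,4,4,5): b_1=2>1, not a PF.
Total 3125; non-PF = 3125−1296 = 1829

1829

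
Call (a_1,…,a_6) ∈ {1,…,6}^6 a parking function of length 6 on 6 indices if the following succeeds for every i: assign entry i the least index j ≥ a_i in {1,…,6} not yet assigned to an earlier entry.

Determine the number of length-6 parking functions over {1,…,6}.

16807

#PF = (6−6+1)·(6+1)^(6−1) = 1·16807 = 16807 [KW]
Example (1,2,1,1,5,2) → sorted (1,1,1,2,2,5): b_i ≤ i ∀i, a PF.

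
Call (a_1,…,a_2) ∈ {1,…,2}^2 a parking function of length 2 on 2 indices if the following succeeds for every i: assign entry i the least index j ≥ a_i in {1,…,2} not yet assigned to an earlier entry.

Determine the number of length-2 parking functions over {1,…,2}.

3

|PF| = (2+1−2)·(2+1)^{2−1} = 1 · 3 = 3 (Konheim–Weiss)
Check (2,1) → sorted (1,2): b_i ≤ i ∀i, a PF.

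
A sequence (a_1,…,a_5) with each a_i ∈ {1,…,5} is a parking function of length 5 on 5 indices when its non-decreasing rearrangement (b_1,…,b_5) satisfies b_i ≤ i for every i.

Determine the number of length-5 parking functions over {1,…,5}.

#PF = (6−5)·6^(5−1) = 1×1296 = 1296
Check (3,3,4,2,1) → sorted (1,2,3,3,4): b_i ≤ i ∀i, a PF.

1296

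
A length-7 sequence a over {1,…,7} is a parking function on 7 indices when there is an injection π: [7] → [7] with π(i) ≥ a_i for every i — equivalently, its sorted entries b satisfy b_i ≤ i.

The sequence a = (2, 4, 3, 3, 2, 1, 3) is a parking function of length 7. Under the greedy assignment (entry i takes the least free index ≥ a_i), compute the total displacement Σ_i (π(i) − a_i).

Σπ = 28 ({1..7} each once); Σa = 2+4+3+3+2+1+3 = 18; disp = 28−18 = 10.

10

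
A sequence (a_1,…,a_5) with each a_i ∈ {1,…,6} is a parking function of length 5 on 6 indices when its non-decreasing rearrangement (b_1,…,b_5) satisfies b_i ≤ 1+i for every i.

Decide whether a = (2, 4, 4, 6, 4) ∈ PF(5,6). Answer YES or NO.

NO

Sorted: b = (2, 4, 4, 4, 6).
  b_1=2 ≤ 2
  b_2=4 > 3
  fails at i=2 ⇒ NO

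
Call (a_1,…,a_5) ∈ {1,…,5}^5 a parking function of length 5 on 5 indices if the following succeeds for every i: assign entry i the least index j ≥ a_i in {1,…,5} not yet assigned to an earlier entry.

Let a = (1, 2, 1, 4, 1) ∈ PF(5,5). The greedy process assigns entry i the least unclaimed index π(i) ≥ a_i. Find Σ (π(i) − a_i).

Σπ = 15 ({1..5} each once); Σa = 1+2+1+4+1 = 9; disp = 15−9 = 6.

6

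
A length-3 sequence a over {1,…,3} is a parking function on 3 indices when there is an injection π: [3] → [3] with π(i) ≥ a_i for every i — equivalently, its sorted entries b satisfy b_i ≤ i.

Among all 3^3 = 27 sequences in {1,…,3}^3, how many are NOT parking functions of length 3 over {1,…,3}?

11

Count = (4−3)·4^(3−1) = 1×16 = 16
Check (3,3,3) → sorted (3,3,3): b_1=3>1, not a PF.
3^3 − 16 = 27 − 16 = 11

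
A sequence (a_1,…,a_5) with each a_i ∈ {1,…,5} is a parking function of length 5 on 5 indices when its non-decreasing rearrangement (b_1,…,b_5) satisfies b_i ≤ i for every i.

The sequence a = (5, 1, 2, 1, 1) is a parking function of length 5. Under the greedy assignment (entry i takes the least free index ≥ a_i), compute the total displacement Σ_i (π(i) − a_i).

Σπ = 15 ({1..5} each once); Σa = 5+1+2+1+1 = 10; disp = 15−10 = 5.

5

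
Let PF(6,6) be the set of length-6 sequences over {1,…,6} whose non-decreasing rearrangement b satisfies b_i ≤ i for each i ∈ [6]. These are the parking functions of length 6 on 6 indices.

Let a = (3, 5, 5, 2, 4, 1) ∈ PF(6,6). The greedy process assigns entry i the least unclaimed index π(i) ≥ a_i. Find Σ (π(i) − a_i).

Σπ = 21 ({1..6} each once); Σa = 3+5+5+2+4+1 = 20; disp = 21−20 = 1.

1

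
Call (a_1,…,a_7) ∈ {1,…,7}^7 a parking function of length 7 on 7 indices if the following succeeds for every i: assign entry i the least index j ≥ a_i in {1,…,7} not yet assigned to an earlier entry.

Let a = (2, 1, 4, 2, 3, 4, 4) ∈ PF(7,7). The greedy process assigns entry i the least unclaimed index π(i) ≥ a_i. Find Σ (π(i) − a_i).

8

Σπ = 7·8/2 = 28 (π permutes [7]); Σa = 2+1+4+2+3+4+4 = 20; disp = 28−20 = 8.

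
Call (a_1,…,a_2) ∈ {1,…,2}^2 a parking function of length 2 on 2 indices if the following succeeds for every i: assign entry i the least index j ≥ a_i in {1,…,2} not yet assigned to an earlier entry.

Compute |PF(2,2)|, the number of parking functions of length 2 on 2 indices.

3

|PF| = 1·3^1 = 1·3 = 3
Example (1,2) → sorted (1,2): b_i ≤ i ∀i, a PF.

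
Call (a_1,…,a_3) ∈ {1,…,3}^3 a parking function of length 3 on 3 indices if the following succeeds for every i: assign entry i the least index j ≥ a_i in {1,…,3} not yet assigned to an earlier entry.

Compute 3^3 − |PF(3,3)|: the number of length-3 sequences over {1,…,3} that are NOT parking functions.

11

|PF| = (3+1−3)·(3+1)^{3−1} = 1×16 = 16
Check (3,1,3) → sorted (1,3,3): b_2=3>2, not a PF.
Total 27; non-PF = 27−16 = 11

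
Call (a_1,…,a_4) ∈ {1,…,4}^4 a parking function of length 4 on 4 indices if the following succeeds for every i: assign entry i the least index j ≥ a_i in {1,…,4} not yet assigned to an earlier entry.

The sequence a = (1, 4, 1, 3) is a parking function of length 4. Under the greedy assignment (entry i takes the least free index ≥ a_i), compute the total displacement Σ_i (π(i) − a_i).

Σπ = 10 ({1..4} each once); Σa = 1+4+1+3 = 9; disp = 10−9 = 1.

1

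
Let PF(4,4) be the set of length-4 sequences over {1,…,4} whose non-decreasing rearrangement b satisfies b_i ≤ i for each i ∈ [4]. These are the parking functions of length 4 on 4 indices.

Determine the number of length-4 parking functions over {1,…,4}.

|PF| = 1·5^3 = 1×125 = 125
Example (2,1,2,3) → sorted (1,2,2,3): b_i ≤ i ∀i, a PF.

125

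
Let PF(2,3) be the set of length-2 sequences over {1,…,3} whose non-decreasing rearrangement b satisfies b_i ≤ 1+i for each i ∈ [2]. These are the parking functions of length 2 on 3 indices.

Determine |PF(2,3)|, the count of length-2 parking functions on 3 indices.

|PF(2,3)| = (3+1−2)·(3+1)^{2−1} = 2 · 4 = 8 (Pollak)
Example (3,2) → sorted (2,3): b_i ≤ 1+i ∀i, a PF.

8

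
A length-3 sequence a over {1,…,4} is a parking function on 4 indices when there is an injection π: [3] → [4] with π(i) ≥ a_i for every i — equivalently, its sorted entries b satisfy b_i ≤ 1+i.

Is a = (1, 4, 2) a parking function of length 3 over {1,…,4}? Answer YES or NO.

Sorted: b = (1, 2, 4).
  b_1=1 ≤ 2
  b_2=2 ≤ 3
  b_3=4 ≤ 4
All bounds hold ⇒ YES

YES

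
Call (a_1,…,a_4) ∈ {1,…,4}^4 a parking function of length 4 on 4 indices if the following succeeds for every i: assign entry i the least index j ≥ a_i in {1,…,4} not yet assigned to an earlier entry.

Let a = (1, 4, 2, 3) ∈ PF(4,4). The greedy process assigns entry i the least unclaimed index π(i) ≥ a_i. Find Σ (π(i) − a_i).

0

Σπ = 4·5/2 = 10 (π permutes [4]); Σa = 1+4+2+3 = 10; disp = 10−10 = 0.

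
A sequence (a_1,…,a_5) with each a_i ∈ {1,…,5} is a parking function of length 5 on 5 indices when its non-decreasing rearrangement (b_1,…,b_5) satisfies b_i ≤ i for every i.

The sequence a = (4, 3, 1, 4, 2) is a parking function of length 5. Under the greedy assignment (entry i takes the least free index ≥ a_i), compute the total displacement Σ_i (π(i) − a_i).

Σπ(i) = 1+…+5 = 15; Σa = 4+3+1+4+2 = 14; disp = 15−14 = 1.

1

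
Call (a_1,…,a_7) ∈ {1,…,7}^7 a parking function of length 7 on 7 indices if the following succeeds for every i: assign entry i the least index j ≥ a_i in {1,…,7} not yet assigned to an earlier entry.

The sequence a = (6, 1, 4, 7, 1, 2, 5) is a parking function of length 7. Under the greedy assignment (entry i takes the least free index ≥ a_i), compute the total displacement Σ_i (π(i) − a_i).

Σπ = 28 ({1..7} each once); Σa = 6+1+4+7+1+2+5 = 26; disp = 28−26 = 2.

2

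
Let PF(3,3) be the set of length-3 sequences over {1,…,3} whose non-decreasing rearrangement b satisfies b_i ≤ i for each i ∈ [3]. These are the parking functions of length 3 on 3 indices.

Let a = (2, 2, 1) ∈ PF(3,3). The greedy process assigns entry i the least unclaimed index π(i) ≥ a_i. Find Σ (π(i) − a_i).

1

Σπ = 6 ({1..3} each once); Σa = 2+2+1 = 5; disp = 6−5 = 1.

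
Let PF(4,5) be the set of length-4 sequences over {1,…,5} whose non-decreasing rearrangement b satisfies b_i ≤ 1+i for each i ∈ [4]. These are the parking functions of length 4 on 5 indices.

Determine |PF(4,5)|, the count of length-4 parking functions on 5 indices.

432

#PF = (5−4+1)·(5+1)^(4−1) = 2 · 216 = 432
Check (4,2,5,3) → sorted (2,3,4,5): b_i ≤ 1+i ∀i, a PF.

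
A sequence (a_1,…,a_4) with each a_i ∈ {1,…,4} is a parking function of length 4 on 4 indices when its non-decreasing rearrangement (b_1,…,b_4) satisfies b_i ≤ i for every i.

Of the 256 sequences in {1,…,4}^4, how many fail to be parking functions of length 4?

131

Count = (5−4)·5^(4−1) = 1·125 = 125 [KW]
Check (2,3,4,4) → sorted (2,3,4,4): b_1=2>1, not a PF.
Total 256; non-PF = 256−125 = 131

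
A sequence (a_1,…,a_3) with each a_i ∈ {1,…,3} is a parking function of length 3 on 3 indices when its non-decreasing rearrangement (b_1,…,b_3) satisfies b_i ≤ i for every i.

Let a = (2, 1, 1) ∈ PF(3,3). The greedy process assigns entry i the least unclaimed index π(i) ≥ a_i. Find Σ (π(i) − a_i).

Σπ = 6 ({1..3} each once); Σa = 2+1+1 = 4; disp = 6−4 = 2.

2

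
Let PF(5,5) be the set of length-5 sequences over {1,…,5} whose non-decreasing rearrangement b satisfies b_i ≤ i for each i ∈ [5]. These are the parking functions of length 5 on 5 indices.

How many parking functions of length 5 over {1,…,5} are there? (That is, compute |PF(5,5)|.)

|PF| = (6−5)·6^(5−1) = 1×1296 = 1296 [KW]
Example (2,2,1,5,1) → sorted (1,1,2,2,5): b_i ≤ i ∀i, a PF.

1296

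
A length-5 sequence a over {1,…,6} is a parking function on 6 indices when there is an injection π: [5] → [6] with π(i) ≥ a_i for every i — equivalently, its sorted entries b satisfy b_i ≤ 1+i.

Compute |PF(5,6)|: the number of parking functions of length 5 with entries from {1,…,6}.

4802

|PF(5,6)| = (6−5+1)·(6+1)^(5−1) = 2·2401 = 4802 [KW]
E.g. (5,3,4,1,5) → sorted (1,3,4,5,5): b_i ≤ 1+i ∀i, a PF.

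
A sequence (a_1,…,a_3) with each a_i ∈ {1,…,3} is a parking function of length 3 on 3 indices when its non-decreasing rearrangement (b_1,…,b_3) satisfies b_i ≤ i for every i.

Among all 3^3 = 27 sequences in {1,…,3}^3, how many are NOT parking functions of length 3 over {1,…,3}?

|PF(3,3)| = (3+1−3)·(3+1)^{3−1} = 1·16 = 16 [KW]
E.g. (2,3,2) → sorted (2,2,3): b_1=2>1, not a PF.
3^3 − 16 = 27 − 16 = 11

11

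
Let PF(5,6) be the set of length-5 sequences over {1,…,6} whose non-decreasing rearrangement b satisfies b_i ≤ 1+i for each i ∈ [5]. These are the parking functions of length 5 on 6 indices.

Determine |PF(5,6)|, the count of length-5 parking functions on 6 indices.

4802

#PF = (6+1−5)·(6+1)^{5−1} = 2 · 2401 = 4802 [KW]
Check (3,2,1,2,3) → sorted (1,2,2,3,3): b_i ≤ 1+i ∀i, a PF.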